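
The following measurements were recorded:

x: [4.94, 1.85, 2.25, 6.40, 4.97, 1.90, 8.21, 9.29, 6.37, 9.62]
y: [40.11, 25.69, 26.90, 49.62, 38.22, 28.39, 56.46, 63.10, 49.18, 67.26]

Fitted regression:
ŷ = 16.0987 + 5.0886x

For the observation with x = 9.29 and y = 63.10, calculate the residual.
Residual = -0.2718

The residual is the difference between the actual value and the predicted value:

Residual = y - ŷ

Step 1: Calculate predicted value
ŷ = 16.0987 + 5.0886 × 9.29
ŷ = 63.3718

Step 2: Calculate residual
Residual = 63.10 - 63.3718
Residual = -0.2718

Interpretation: the model overestimates the actual value by 0.2718 at this point (negative residual → observation lies below the fitted line).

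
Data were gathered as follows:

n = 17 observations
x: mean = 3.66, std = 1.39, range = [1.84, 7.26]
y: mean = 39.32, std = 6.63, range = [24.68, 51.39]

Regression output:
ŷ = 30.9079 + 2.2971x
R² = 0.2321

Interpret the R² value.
About 23.21% of the variability in y is accounted for by the regression on x (R² = 0.2321) — a weak linear fit.

The coefficient of determination R² is the fraction of the total variation in y that the fitted line accounts for.

Here R² = 0.2321:
- Explained: 23.21% of the variation in y
- Unexplained (residual): 100% − 23.21% = 76.79%
- Rule of thumb (below 0.3 weak; 0.3 to below 0.7 moderate; 0.7 and above strong) → weak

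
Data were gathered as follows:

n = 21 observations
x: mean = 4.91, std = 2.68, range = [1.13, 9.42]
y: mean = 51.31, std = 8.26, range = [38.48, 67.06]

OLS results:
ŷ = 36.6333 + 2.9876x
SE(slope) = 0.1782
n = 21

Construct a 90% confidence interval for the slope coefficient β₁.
The 90% CI for β₁ is (2.6795, 3.2957)

Confidence interval for the slope:

The 90% CI for β₁ is: β̂₁ ± t*(α/2, n-2) × SE(β̂₁)

Step 1: Find critical t-value
- Confidence level = 0.9
- Degrees of freedom = n - 2 = 21 - 2 = 19
- t*(α/2, 19) = 1.7291

Step 2: Calculate margin of error
Margin = 1.7291 × 0.1782 = 0.3081

Step 3: Construct interval
CI = 2.9876 ± 0.3081
CI = (2.6795, 3.2957)

Interpretation: intervals built this way capture the true β₁ in 90% of repeated samples; here the plausible range for the per-unit effect of x on y is 2.6795 to 3.2957.
Since 0 is outside the interval, a two-sided test at α = 0.10 would reject H₀: β₁ = 0.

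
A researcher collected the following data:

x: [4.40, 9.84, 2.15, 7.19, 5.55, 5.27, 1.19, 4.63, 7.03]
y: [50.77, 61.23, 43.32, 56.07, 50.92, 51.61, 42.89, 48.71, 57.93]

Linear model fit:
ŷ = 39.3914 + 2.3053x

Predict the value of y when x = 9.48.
ŷ = 61.2456

Plug x = 9.48 into the fitted line:

ŷ = 39.3914 + 2.3053 × 9.48
ŷ = 39.3914 + 21.8542
ŷ = 61.2456

This is a point prediction; actual observations scatter around it by roughly the residual standard deviation.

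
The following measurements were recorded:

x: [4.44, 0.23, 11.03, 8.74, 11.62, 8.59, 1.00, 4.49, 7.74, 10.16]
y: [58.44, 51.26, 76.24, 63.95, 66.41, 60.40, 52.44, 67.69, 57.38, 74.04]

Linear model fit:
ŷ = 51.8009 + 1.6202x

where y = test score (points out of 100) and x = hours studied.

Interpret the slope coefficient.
On average, test score is about 1.6202 points higher for every extra hour of study time.

The slope β₁ = 1.6202 gives the rate at which the fitted test score changes with study time.

Interpretation:
- Study time up by 1 hour → predicted test score increases by 1.6202 points
- This is a linear approximation: the same per-unit change is assumed across the whole observed x range
- The slope describes association in these data, not necessarily a causal effect

The intercept β₀ = 51.8009 is the predicted test score when study time = 0.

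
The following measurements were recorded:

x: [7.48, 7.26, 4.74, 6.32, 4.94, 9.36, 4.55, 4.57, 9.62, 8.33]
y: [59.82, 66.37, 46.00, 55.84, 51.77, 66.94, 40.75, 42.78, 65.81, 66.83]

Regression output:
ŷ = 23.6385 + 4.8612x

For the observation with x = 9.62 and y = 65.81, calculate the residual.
Residual = -4.5932

The residual is the difference between the actual value and the predicted value:

Residual = y - ŷ

Step 1: Calculate predicted value
ŷ = 23.6385 + 4.8612 × 9.62
ŷ = 70.4032

Step 2: Calculate residual
Residual = 65.81 - 70.4032
Residual = -4.5932

Sign check: y < ŷ, so the point is below the line and the fit overestimates here.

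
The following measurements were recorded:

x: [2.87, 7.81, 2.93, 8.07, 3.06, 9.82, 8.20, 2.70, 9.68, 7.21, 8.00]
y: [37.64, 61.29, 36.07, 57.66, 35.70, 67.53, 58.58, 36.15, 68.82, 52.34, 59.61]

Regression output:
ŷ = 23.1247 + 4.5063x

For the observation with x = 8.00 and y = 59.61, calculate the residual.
Residual = 0.4349

The residual is the difference between the actual value and the predicted value:

Residual = y - ŷ

Step 1: Calculate predicted value
ŷ = 23.1247 + 4.5063 × 8.00
ŷ = 59.1751

Step 2: Calculate residual
Residual = 59.61 - 59.1751
Residual = 0.4349

The residual is positive, so the observed y = 59.61 sits above the regression line (the line underestimates it by 0.4349).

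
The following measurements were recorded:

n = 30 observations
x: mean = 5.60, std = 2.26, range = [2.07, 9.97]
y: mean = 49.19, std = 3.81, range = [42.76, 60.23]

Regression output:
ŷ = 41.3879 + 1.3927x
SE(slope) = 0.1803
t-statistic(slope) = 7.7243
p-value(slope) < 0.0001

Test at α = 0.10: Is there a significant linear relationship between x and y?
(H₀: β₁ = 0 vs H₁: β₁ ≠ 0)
p-value < 0.0001 < α = 0.10, so we reject H₀. The relationship is significant.

Hypothesis test for the slope coefficient:

H₀: β₁ = 0 (no linear relationship)
H₁: β₁ ≠ 0 (linear relationship exists)

Test statistic: t = β̂₁ / SE(β̂₁) = 1.3927 / 0.1803 = 7.7243

With df = 28, the two-sided p-value for |t| = 7.7243 is <0.0001.

Decision rule: reject H₀ if p-value < α.
p-value < 0.0001 < α = 0.10 → reject H₀.

At α = 0.10 the data do provide convincing evidence of a nonzero slope.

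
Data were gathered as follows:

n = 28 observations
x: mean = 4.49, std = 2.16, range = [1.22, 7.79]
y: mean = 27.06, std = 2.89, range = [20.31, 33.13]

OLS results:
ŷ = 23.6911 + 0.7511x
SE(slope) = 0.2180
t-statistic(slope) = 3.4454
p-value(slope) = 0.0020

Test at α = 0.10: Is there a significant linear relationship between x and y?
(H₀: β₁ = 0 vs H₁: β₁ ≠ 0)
Reject H₀: p-value = 0.0020 < α = 0.10. The linear relationship is significant at the 10% level.

Hypothesis test for the slope coefficient:

H₀: β₁ = 0 (no linear relationship)
H₁: β₁ ≠ 0 (linear relationship exists)

Test statistic: t = β̂₁ / SE(β̂₁) = 0.7511 / 0.2180 = 3.4454

The p-value (0.0020) is the probability, under H₀, of a t-statistic at least as extreme as |t| = 3.4454 (two-sided, df = n − 2 = 26).

Decision rule: reject H₀ if p-value < α.
p-value = 0.0020 < α = 0.10 → reject H₀.

There is sufficient evidence at the 10% significance level to conclude that a linear relationship exists between x and y.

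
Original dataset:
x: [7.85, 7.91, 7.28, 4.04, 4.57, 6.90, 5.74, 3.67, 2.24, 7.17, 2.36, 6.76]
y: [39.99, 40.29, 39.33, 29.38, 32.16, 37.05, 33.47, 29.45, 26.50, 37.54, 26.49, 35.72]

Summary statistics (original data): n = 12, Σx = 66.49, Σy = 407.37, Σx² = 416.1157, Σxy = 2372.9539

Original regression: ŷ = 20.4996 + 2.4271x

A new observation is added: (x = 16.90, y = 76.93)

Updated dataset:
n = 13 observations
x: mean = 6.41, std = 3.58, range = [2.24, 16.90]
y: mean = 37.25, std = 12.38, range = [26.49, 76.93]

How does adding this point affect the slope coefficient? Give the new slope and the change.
New slope β₁ = 3.3959 versus 2.4271 before: a change of +0.9688 (+39.9%).

x = 16.90 lies well outside the original x-range [2.24, 7.91] (x̄ ≈ 5.54), so this observation has high leverage and can move the slope substantially.

Step 1: Update the sums with the new point (n goes from 12 to 13)
Σx  = 66.49 + 16.90 = 83.39
Σy  = 407.37 + 76.93 = 484.30
Σx² = 416.1157 + 16.90² = 416.1157 + 285.6100 = 701.7257
Σxy = 2372.9539 + 16.90×76.93 = 2372.9539 + 1300.1170 = 3673.0709

Step 2: Recompute the slope with b₁ = (nΣxy − ΣxΣy) / (nΣx² − (Σx)²)
Numerator   = 13×3673.0709 − 83.39×484.30 = 47749.9217 − 40385.7770 = 7364.1447
Denominator = 13×701.7257 − 83.39² = 9122.4341 − 6953.8921 = 2168.5420
b₁(new) = 7364.1447 / 2168.5420 = 3.3959

(Same formula on the original sums: (12×2372.9539 − 66.49×407.37) / (12×416.1157 − 66.49²) = 1389.4155 / 572.4683 = 2.4271, matching the given fit.)

Step 3: Change in slope
Δβ₁ = 3.3959 − 2.4271 = +0.9688
Relative change = +0.9688 / 2.4271 × 100% = +39.9%
→ the slope increases when the point is added.

A high-leverage point only changes the slope if it is off the original line; here y = 76.93 is above the original trend, so the slope increases.
In practice: refit with and without it and report both if conclusions differ; examine leverage (hᵢ) and Cook's distance rather than deleting it automatically.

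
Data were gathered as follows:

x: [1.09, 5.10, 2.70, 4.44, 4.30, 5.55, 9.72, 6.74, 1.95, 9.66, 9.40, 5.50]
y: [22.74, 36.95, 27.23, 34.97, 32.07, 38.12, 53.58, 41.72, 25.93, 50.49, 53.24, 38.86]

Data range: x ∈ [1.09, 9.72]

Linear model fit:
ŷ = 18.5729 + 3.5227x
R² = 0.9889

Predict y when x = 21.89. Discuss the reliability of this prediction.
ŷ = 95.6848 (extrapolation — x = 21.89 lies outside [1.09, 9.72], so reliability is low).

Prediction calculation:
ŷ = 18.5729 + 3.5227 × 21.89
ŷ = 95.6848

Reliability:
- Data range: x ∈ [1.09, 9.72]
- Prediction point: x = 21.89 is 12.17 units above the observed range → this is EXTRAPOLATION, not interpolation

Why that matters here:
- Real relationships often flatten, saturate, or turn nonlinear at extremes
- The linear relationship may not hold outside the observed range
- R² describes fit only over the sampled x values; it says nothing about behaviour beyond them

Report the number if required, but flag clearly that it is an extrapolation.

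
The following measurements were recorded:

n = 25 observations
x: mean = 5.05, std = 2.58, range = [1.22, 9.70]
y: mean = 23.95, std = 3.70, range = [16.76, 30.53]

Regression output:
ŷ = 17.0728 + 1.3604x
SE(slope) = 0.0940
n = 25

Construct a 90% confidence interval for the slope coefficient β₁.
The 90% CI for β₁ is (1.1993, 1.5215)

Confidence interval for the slope:

The 90% CI for β₁ is: β̂₁ ± t*(α/2, n-2) × SE(β̂₁)

Step 1: Find critical t-value
- Confidence level = 0.9
- Degrees of freedom = n - 2 = 25 - 2 = 23
- t*(α/2, 23) = 1.7139

Step 2: Calculate margin of error
Margin = 1.7139 × 0.0940 = 0.1611

Step 3: Construct interval
CI = 1.3604 ± 0.1611
CI = (1.1993, 1.5215)

Interpretation: each one-unit increase in x is associated with a change in mean y of between 1.1993 and 1.5215, with 90% confidence.
Both endpoints are positive, so the data support a genuinely positive slope at this confidence level.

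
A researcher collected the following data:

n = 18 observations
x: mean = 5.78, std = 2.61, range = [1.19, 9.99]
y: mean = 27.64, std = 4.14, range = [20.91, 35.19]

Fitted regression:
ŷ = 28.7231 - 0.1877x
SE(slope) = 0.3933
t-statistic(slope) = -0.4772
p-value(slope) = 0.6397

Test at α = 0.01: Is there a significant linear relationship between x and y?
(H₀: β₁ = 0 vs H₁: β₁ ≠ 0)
Fail to reject H₀: p-value = 0.6397 ≥ α = 0.01. The linear relationship is not significant at the 1% level.

Hypothesis test for the slope coefficient:

H₀: β₁ = 0 (no linear relationship)
H₁: β₁ ≠ 0 (linear relationship exists)

Test statistic: t = β̂₁ / SE(β̂₁) = -0.1877 / 0.3933 = -0.4772

p = 0.6397: how often a slope estimate this far from 0 (in SE units) would arise by chance if β₁ were truly 0.

Decision rule: reject H₀ if p-value < α.
p-value = 0.6397 ≥ α = 0.01 → fail to reject H₀.

Conclusion: the linear association between x and y is not significant at the 1% level.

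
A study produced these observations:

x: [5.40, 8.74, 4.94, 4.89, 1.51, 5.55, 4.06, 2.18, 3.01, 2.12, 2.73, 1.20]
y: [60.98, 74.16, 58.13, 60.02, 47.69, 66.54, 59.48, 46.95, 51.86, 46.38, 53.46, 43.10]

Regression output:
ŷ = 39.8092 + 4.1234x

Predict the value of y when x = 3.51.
ŷ = 54.2823

To predict y for x = 3.51, substitute into the regression equation:

ŷ = 39.8092 + 4.1234 × 3.51
ŷ = 39.8092 + 14.4731
ŷ = 54.2823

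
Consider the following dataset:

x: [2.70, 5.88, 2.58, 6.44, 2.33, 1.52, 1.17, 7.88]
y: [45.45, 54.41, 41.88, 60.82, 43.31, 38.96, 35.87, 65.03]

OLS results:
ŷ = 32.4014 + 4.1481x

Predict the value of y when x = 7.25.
ŷ = 62.4751

To predict y for x = 7.25, substitute into the regression equation:

ŷ = 32.4014 + 4.1481 × 7.25
ŷ = 32.4014 + 30.0737
ŷ = 62.4751

This is a point prediction; actual observations scatter around it by roughly the residual standard deviation.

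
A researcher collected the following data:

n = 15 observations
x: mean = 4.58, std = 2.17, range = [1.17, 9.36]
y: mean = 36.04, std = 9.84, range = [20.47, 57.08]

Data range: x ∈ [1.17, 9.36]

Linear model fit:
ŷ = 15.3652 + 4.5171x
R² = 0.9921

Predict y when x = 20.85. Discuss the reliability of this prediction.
ŷ = 109.5467, but this is extrapolation (above the data range [1.17, 9.36]) and may be unreliable.

Prediction calculation:
ŷ = 15.3652 + 4.5171 × 20.85
ŷ = 109.5467

Reliability:
- Data range: x ∈ [1.17, 9.36]
- Prediction point: x = 20.85 is 11.49 units above the observed range → this is EXTRAPOLATION, not interpolation

Why that matters here:
- R² describes fit only over the sampled x values; it says nothing about behaviour beyond them
- Real relationships often flatten, saturate, or turn nonlinear at extremes

Report the number if required, but flag clearly that it is an extrapolation.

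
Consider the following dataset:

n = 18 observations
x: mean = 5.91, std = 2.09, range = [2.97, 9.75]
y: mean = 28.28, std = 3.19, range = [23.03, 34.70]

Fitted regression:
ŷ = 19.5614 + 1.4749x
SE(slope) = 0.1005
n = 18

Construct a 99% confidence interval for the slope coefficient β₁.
The 99% CI for β₁ is (1.1814, 1.7684)

Confidence interval for the slope:

The 99% CI for β₁ is: β̂₁ ± t*(α/2, n-2) × SE(β̂₁)

Step 1: Find critical t-value
- Confidence level = 0.99
- Degrees of freedom = n - 2 = 18 - 2 = 16
- t*(α/2, 16) = 2.9208

Step 2: Calculate margin of error
Margin = 2.9208 × 0.1005 = 0.2935

Step 3: Construct interval
CI = 1.4749 ± 0.2935
CI = (1.1814, 1.7684)

Interpretation: intervals built this way capture the true β₁ in 99% of repeated samples; here the plausible range for the per-unit effect of x on y is 1.1814 to 1.7684.
The interval does not include 0, suggesting a significant linear relationship.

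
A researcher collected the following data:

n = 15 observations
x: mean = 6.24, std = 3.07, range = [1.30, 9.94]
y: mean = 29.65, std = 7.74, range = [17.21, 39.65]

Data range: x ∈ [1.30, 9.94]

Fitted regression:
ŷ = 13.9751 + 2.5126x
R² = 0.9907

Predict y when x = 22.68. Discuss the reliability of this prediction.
ŷ = 70.9609 (extrapolation — x = 22.68 lies outside [1.30, 9.94], so reliability is low).

Prediction calculation:
ŷ = 13.9751 + 2.5126 × 22.68
ŷ = 70.9609

Reliability:
- Data range: x ∈ [1.30, 9.94]
- Prediction point: x = 22.68 is 12.74 units above the observed range → this is EXTRAPOLATION, not interpolation

Why that matters here:
- R² describes fit only over the sampled x values; it says nothing about behaviour beyond them
- The linear relationship may not hold outside the observed range
- There are no observations near this x to validate the fitted line there

Report the number if required, but flag clearly that it is an extrapolation.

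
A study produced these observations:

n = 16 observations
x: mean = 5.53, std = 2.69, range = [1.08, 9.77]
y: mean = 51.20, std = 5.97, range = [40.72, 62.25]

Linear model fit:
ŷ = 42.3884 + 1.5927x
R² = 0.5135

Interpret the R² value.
R² = 0.5135 means 51.35% of the variation in y is explained by the linear relationship with x. This indicates a moderate fit.

The coefficient of determination R² is the fraction of the total variation in y that the fitted line accounts for.

Here R² = 0.5135:
- Explained: 51.35% of the variation in y
- Unexplained (residual): 100% − 51.35% = 48.65%
- Rule of thumb (below 0.3 weak; 0.3 to below 0.7 moderate; 0.7 and above strong) → moderate

Note: R² says nothing about causation, and a high R² does not by itself mean the linear form is appropriate — check the residuals.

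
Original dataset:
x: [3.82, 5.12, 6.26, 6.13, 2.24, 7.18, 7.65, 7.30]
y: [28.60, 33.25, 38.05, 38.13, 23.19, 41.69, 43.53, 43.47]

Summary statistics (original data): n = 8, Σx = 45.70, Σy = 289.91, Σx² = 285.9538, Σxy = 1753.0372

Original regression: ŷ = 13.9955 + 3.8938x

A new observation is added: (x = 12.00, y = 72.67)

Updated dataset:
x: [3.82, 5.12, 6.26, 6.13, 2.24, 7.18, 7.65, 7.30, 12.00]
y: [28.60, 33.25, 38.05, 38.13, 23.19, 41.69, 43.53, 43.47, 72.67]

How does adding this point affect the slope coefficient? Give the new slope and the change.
Adding the point moves β₁ from 3.8938 to 5.0062, i.e. it increases by 1.1124 (+28.6%).

The new point has HIGH LEVERAGE: x = 12.00 is far from the original mean x̄ = 45.70/8 ≈ 5.71 (original range [2.24, 7.65]).

Step 1: Update the sums with the new point (n goes from 8 to 9)
Σx  = 45.70 + 12.00 = 57.70
Σy  = 289.91 + 72.67 = 362.58
Σx² = 285.9538 + 12.00² = 285.9538 + 144.0000 = 429.9538
Σxy = 1753.0372 + 12.00×72.67 = 1753.0372 + 872.0400 = 2625.0772

Step 2: Recompute the slope with b₁ = (nΣxy − ΣxΣy) / (nΣx² − (Σx)²)
Numerator   = 9×2625.0772 − 57.70×362.58 = 23625.6948 − 20920.8660 = 2704.8288
Denominator = 9×429.9538 − 57.70² = 3869.5842 − 3329.2900 = 540.2942
b₁(new) = 2704.8288 / 540.2942 = 5.0062

(Same formula on the original sums: (8×1753.0372 − 45.70×289.91) / (8×285.9538 − 45.70²) = 775.4106 / 199.1404 = 3.8938, matching the given fit.)

Step 3: Change in slope
Δβ₁ = 5.0062 − 3.8938 = +1.1124
Relative change = +1.1124 / 3.8938 × 100% = +28.6%
→ the slope increases when the point is added.

Because the point sits above the extension of the original line at a high-leverage x, it tilts the fit up.
In practice: refit with and without it and report both if conclusions differ.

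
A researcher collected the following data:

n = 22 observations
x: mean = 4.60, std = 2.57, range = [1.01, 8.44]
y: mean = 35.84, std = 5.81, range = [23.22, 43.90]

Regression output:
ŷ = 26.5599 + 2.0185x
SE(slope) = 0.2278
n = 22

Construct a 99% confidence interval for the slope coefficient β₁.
The 99% CI for β₁ is (1.3703, 2.6667)

Confidence interval for the slope:

The 99% CI for β₁ is: β̂₁ ± t*(α/2, n-2) × SE(β̂₁)

Step 1: Find critical t-value
- Confidence level = 0.99
- Degrees of freedom = n - 2 = 22 - 2 = 20
- t*(α/2, 20) = 2.8453

Step 2: Calculate margin of error
Margin = 2.8453 × 0.2278 = 0.6482

Step 3: Construct interval
CI = 2.0185 ± 0.6482
CI = (1.3703, 2.6667)

Interpretation: intervals built this way capture the true β₁ in 99% of repeated samples; here the plausible range for the per-unit effect of x on y is 1.3703 to 2.6667.
Both endpoints are positive, so the data support a genuinely positive slope at this confidence level.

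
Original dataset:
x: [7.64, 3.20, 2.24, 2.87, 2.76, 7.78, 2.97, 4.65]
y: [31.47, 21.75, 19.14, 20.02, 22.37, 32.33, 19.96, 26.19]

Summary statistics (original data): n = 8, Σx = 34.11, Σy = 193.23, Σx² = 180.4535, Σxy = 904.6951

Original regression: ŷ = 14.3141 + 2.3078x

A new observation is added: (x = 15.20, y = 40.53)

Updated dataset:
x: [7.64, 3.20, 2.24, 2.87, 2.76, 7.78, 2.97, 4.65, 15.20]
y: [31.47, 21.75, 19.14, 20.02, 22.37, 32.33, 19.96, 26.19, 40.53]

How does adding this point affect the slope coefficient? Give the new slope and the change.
The slope changes from 2.3078 to 1.6982 (change of -0.6096, or -26.4%).

x = 15.20 lies well outside the original x-range [2.24, 7.78] (x̄ ≈ 4.26), so this observation has high leverage and can move the slope substantially.

Step 1: Update the sums with the new point (n goes from 8 to 9)
Σx  = 34.11 + 15.20 = 49.31
Σy  = 193.23 + 40.53 = 233.76
Σx² = 180.4535 + 15.20² = 180.4535 + 231.0400 = 411.4935
Σxy = 904.6951 + 15.20×40.53 = 904.6951 + 616.0560 = 1520.7511

Step 2: Recompute the slope with b₁ = (nΣxy − ΣxΣy) / (nΣx² − (Σx)²)
Numerator   = 9×1520.7511 − 49.31×233.76 = 13686.7599 − 11526.7056 = 2160.0543
Denominator = 9×411.4935 − 49.31² = 3703.4415 − 2431.4761 = 1271.9654
b₁(new) = 2160.0543 / 1271.9654 = 1.6982

(Same formula on the original sums: (8×904.6951 − 34.11×193.23) / (8×180.4535 − 34.11²) = 646.4855 / 280.1359 = 2.3078, matching the given fit.)

Step 3: Change in slope
Δβ₁ = 1.6982 − 2.3078 = -0.6096
Relative change = -0.6096 / 2.3078 × 100% = -26.4%
→ the slope decreases when the point is added.

Because the point sits below the extension of the original line at a high-leverage x, it tilts the fit down.
In practice: examine leverage (hᵢ) and Cook's distance rather than deleting it automatically; refit with and without it and report both if conclusions differ.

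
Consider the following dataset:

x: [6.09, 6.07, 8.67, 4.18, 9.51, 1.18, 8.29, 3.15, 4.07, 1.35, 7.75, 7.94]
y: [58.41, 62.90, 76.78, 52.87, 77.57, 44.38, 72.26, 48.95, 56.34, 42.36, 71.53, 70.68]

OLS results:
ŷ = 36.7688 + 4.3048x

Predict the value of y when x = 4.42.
ŷ = 55.7960

Plug x = 4.42 into the fitted line:

ŷ = 36.7688 + 4.3048 × 4.42
ŷ = 36.7688 + 19.0272
ŷ = 55.7960

This is the fitted mean response at that x — an individual observation would come with a wider prediction interval.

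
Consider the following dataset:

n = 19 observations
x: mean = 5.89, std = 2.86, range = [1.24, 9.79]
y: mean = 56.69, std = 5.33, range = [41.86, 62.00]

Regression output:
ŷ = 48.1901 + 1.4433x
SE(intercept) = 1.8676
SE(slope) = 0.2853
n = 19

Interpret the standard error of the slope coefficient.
SE(β̂₁) = 0.2853 is the estimated standard deviation of the slope estimate across repeated samples; relative to β̂₁ = 1.4433 that is 19.8%, a precise estimate.

What SE measures:
- The standard error quantifies the sampling variability of the coefficient estimate
- It is the estimated standard deviation of β̂₁ across hypothetical repeated samples of the same size
- Smaller SE → more precise estimate

Relative precision:
- SE / |β̂₁| = 0.2853 / 1.4433 = 19.8%
- Rule of thumb (under 20%: precise; 20% to under 50%: moderately precise; 50% or more: imprecise) → precise

Link to the t-test: t = β̂₁ / SE(β̂₁) = 1.4433 / 0.2853 = 5.0589, the statistic for H₀: β₁ = 0.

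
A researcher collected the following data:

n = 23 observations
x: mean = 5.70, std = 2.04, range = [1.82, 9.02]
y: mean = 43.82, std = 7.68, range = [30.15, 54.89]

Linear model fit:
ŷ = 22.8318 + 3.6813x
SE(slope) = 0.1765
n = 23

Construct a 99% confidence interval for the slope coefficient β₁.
The 99% CI for β₁ is (3.1816, 4.1810)

Confidence interval for the slope:

The 99% CI for β₁ is: β̂₁ ± t*(α/2, n-2) × SE(β̂₁)

Step 1: Find critical t-value
- Confidence level = 0.99
- Degrees of freedom = n - 2 = 23 - 2 = 21
- t*(α/2, 21) = 2.8314

Step 2: Calculate margin of error
Margin = 2.8314 × 0.1765 = 0.4997

Step 3: Construct interval
CI = 3.6813 ± 0.4997
CI = (3.1816, 4.1810)

Interpretation: We are 99% confident that the true slope β₁ lies between 3.1816 and 4.1810.
The interval does not include 0, suggesting a significant linear relationship.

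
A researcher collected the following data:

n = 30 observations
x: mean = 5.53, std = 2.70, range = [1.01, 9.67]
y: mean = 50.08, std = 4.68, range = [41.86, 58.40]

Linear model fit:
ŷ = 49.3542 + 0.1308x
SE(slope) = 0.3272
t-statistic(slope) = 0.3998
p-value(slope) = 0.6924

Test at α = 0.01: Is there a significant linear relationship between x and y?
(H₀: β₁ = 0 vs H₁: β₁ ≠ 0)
p-value = 0.6924 ≥ α = 0.01, so we fail to reject H₀. The relationship is not significant.

Hypothesis test for the slope coefficient:

H₀: β₁ = 0 (no linear relationship)
H₁: β₁ ≠ 0 (linear relationship exists)

Test statistic: t = β̂₁ / SE(β̂₁) = 0.1308 / 0.3272 = 0.3998

The p-value (0.6924) is the probability, under H₀, of a t-statistic at least as extreme as |t| = 0.3998 (two-sided, df = n − 2 = 28).

Decision rule: reject H₀ if p-value < α.
p-value = 0.6924 ≥ α = 0.01 → fail to reject H₀.

At α = 0.01 the data do not provide convincing evidence of a nonzero slope.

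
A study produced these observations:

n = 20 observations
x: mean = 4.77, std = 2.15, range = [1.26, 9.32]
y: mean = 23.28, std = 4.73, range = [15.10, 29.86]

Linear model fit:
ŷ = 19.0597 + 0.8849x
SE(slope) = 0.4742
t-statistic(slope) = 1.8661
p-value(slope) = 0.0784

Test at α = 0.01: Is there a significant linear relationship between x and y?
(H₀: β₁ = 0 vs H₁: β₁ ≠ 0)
Fail to reject H₀: p-value = 0.0784 ≥ α = 0.01. The linear relationship is not significant at the 1% level.

Hypothesis test for the slope coefficient:

H₀: β₁ = 0 (no linear relationship)
H₁: β₁ ≠ 0 (linear relationship exists)

Test statistic: t = β̂₁ / SE(β̂₁) = 0.8849 / 0.4742 = 1.8661

p = 0.0784: how often a slope estimate this far from 0 (in SE units) would arise by chance if β₁ were truly 0.

Decision rule: reject H₀ if p-value < α.
p-value = 0.0784 ≥ α = 0.01 → fail to reject H₀.

At α = 0.01 the data do not provide convincing evidence of a nonzero slope.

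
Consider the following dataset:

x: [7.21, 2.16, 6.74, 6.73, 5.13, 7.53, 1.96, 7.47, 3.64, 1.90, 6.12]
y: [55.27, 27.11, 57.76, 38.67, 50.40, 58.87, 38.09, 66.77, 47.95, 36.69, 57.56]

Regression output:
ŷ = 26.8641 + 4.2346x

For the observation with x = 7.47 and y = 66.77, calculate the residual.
Residual = 8.2734

The residual is the difference between the actual value and the predicted value:

Residual = y - ŷ

Step 1: Calculate predicted value
ŷ = 26.8641 + 4.2346 × 7.47
ŷ = 58.4966

Step 2: Calculate residual
Residual = 66.77 - 58.4966
Residual = 8.2734

Sign check: y > ŷ, so the point is above the line and the fit underestimates here.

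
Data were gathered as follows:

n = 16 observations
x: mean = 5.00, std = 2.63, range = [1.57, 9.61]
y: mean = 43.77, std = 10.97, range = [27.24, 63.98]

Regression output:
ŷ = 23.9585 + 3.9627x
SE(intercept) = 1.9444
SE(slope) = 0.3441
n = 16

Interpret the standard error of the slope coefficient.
SE(slope) = 0.3441 measures the uncertainty in the estimated slope. The coefficient is estimated precisely (SE/|β̂₁| = 8.7%).

SE(β̂₁) = s / √Sxx, where s is the residual standard deviation and Sxx = Σ(x − x̄)². It is the yardstick for how far β̂₁ = 3.9627 could plausibly be from the true slope.

Relative precision:
- SE / |β̂₁| = 0.3441 / 3.9627 = 8.7%
- Rule of thumb (under 20%: precise; 20% to under 50%: moderately precise; 50% or more: imprecise) → precise

Link to the t-test: t = β̂₁ / SE(β̂₁) = 3.9627 / 0.3441 = 11.5161, the statistic for H₀: β₁ = 0.

What drives SE(β̂₁): larger n (here n = 16) → smaller SE.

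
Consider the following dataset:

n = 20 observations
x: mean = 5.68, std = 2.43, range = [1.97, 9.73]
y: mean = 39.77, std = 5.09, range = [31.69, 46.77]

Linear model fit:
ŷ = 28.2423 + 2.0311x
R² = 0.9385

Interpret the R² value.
The model explains 93.85% of the variance in y (R² = 0.9385), leaving 6.15% unexplained; the fit is strong.

R² (coefficient of determination) measures the proportion of variance in y explained by the regression model.

Here R² = 0.9385:
- Explained: 93.85% of the variation in y
- Unexplained (residual): 100% − 93.85% = 6.15%
- Rule of thumb (below 0.3 weak; 0.3 to below 0.7 moderate; 0.7 and above strong) → strong

Calculation: R² = 1 − (SS_res / SS_tot), where SS_res is the sum of squared residuals and SS_tot the total sum of squares.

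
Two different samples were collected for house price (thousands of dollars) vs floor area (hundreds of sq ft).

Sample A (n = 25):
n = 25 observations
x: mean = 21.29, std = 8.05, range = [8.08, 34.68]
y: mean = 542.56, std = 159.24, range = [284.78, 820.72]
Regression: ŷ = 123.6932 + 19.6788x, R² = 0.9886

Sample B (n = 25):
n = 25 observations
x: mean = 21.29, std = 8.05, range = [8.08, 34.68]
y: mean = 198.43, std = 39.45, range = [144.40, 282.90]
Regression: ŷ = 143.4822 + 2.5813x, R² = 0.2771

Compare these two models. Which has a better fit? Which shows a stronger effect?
Model A has the better fit (R² = 0.9886 vs 0.2771). Model A shows the stronger effect (|β₁| = 19.6788 vs 2.5813).

Model Comparison:

Fit — compare R²:
- Model A: R² = 0.9886 → 98.86% of variance in house price explained
- Model B: R² = 0.2771 → 27.71% of variance in house price explained
- 0.9886 > 0.2771 → Model A has the better fit

Strength of effect — compare |β₁|:
- Model A: β₁ = 19.6788 → predicted house price rises 19.6788 thousand dollars per additional hundred sq ft of floor area
- Model B: β₁ = 2.5813 → predicted house price rises 2.5813 thousand dollars per additional hundred sq ft of floor area
- |19.6788| > |2.5813| → Model A shows the stronger marginal effect

Note: A better fit (higher R²) doesn't necessarily mean a more important relationship.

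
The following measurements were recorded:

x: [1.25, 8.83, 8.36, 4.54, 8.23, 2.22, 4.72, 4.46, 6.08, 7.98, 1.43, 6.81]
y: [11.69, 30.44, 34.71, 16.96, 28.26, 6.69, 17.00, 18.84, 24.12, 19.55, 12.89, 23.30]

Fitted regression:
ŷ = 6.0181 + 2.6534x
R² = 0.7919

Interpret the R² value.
About 79.19% of the variability in y is accounted for by the regression on x (R² = 0.7919) — a strong linear fit.

R² = 1 − SS_res/SS_tot compares the residual scatter to the total scatter of y about its mean.

Here R² = 0.7919:
- Explained: 79.19% of the variation in y
- Unexplained (residual): 100% − 79.19% = 20.81%
- Rule of thumb (below 0.3 weak; 0.3 to below 0.7 moderate; 0.7 and above strong) → strong

Note: R² says nothing about causation, and a high R² does not by itself mean the linear form is appropriate — check the residuals.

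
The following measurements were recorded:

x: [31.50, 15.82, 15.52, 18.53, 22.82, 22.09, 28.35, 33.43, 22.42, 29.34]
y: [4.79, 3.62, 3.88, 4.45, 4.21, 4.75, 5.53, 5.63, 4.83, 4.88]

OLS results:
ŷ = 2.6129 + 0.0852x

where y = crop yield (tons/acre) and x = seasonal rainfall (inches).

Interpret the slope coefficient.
For each additional inch of rainfall, predicted crop yield increases by approximately 0.0852 tons/acre.

β₁ = 0.0852 is the change in predicted crop yield (tons/acre) per additional inch of rainfall.

Interpretation:
- Rainfall up by 1 inch → predicted crop yield increases by 0.0852 tons/acre
- The effect is assumed constant over the observed range of x (linearity)

(β₀ = 2.6129 is the fitted value at x = 0 and is not part of the slope interpretation.)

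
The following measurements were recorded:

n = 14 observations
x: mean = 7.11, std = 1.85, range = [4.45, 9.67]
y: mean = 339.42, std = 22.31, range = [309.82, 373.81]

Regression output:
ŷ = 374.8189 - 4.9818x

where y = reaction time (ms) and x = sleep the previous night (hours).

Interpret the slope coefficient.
For each additional hour of sleep, predicted reaction time decreases by approximately 4.9818 ms.

The slope coefficient β₁ = -4.9818 represents the marginal effect of sleep on reaction time.

Interpretation:
- Sleep up by 1 hour → predicted reaction time decreases by 4.9818 ms
- The effect is assumed constant over the observed range of x (linearity)
- The sign (−) gives the direction; the magnitude 4.9818 gives the size of the effect per hour

The intercept β₀ = 374.8189 is the predicted reaction time when sleep = 0; since the smallest observed x is 4.45, this is an extrapolation and mainly anchors the line.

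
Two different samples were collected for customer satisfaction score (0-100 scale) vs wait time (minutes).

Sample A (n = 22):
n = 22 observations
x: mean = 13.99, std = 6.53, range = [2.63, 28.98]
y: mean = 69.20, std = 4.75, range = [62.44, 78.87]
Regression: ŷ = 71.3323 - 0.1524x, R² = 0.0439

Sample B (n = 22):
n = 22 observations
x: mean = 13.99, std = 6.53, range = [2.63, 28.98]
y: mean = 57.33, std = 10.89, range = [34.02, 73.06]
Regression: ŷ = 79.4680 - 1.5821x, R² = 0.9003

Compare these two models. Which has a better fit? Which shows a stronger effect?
Model B has the better fit (R² = 0.9003 vs 0.0439). Model B shows the stronger effect (|β₁| = 1.5821 vs 0.1524).

Model Comparison:

Goodness of fit (R²):
- Model A: R² = 0.0439 → 4.39% of variance in satisfaction score explained
- Model B: R² = 0.9003 → 90.03% of variance in satisfaction score explained
- 0.9003 > 0.0439 → Model B has the better fit

Strength of effect — compare |β₁|:
- Model A: β₁ = -0.1524 → predicted satisfaction score falls 0.1524 points per additional minute of wait time
- Model B: β₁ = -1.5821 → predicted satisfaction score falls 1.5821 points per additional minute of wait time
- |-0.1524| < |-1.5821| → Model B shows the stronger marginal effect

Notes:
- The two samples could reflect different populations, time periods, or measurement quality.
- R² measures how tightly points cluster around the line; β₁ measures how steep the line is — they answer different questions.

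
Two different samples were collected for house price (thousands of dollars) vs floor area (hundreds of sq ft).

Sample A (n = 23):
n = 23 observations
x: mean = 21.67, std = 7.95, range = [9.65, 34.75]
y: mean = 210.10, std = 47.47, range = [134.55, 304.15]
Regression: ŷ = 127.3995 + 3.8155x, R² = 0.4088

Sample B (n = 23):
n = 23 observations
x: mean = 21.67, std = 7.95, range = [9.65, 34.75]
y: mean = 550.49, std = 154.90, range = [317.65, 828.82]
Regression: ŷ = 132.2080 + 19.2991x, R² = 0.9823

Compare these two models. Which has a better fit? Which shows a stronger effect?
Model B has the better fit (R² = 0.9823 vs 0.4088). Model B shows the stronger effect (|β₁| = 19.2991 vs 3.8155).

Model Comparison:

Goodness of fit (R²):
- Model A: R² = 0.4088 → 40.88% of variance in house price explained
- Model B: R² = 0.9823 → 98.23% of variance in house price explained
- 0.9823 > 0.4088 → Model B has the better fit

Which has the larger per-hundred sq ft effect? (|β₁|)
- Model A: β₁ = 3.8155 → predicted house price rises 3.8155 thousand dollars per additional hundred sq ft of floor area
- Model B: β₁ = 19.2991 → predicted house price rises 19.2991 thousand dollars per additional hundred sq ft of floor area
- |3.8155| < |19.2991| → Model B shows the stronger marginal effect

Notes:
- A steeper slope doesn't make a better model if the scatter around the line is large.
- R² measures how tightly points cluster around the line; β₁ measures how steep the line is — they answer different questions.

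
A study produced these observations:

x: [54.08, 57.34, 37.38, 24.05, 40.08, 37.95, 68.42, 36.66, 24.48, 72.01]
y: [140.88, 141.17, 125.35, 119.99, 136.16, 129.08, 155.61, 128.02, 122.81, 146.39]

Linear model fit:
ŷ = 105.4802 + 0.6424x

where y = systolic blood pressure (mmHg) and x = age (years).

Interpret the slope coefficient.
An increase of one year in age is associated with a 0.6424 mmHg increase in predicted blood pressure.

The slope β₁ = 0.6424 gives the rate at which the fitted blood pressure changes with age.

Interpretation:
- Age up by 1 year → predicted blood pressure increases by 0.6424 mmHg
- The effect is assumed constant over the observed range of x (linearity)

The intercept β₀ = 105.4802 is the predicted blood pressure when age = 0; since the smallest observed x is 24.05, this is an extrapolation and mainly anchors the line.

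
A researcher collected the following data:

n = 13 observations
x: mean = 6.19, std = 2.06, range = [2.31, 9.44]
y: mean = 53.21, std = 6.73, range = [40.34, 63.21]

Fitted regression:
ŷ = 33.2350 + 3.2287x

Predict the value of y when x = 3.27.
ŷ = 43.7928

Plug x = 3.27 into the fitted line:

ŷ = 33.2350 + 3.2287 × 3.27
ŷ = 33.2350 + 10.5578
ŷ = 43.7928

This is a point prediction; actual observations scatter around it by roughly the residual standard deviation.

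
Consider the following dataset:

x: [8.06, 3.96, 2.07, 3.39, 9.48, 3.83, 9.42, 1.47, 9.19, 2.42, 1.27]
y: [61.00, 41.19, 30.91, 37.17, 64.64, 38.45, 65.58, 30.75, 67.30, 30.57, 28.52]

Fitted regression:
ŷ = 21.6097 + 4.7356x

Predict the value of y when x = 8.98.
ŷ = 64.1354

Plug x = 8.98 into the fitted line:

ŷ = 21.6097 + 4.7356 × 8.98
ŷ = 21.6097 + 42.5257
ŷ = 64.1354

This is a point prediction; actual observations scatter around it by roughly the residual standard deviation.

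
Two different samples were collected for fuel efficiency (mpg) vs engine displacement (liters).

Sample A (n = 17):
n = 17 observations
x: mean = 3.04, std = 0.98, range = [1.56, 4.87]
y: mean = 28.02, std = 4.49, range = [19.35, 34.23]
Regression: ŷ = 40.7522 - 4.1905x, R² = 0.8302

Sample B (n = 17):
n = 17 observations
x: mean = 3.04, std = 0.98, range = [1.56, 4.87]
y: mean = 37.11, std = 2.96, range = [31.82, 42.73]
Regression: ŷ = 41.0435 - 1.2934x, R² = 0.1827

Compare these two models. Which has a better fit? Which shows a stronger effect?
Model A has the better fit (R² = 0.8302 vs 0.1827). Model A shows the stronger effect (|β₁| = 4.1905 vs 1.2934).

Model Comparison:

Which explains more variance? (R²)
- Model A: R² = 0.8302 → 83.02% of variance in fuel efficiency explained
- Model B: R² = 0.1827 → 18.27% of variance in fuel efficiency explained
- 0.8302 > 0.1827 → Model A has the better fit

Which has the larger per-liter effect? (|β₁|)
- Model A: β₁ = -4.1905 → predicted fuel efficiency falls 4.1905 mpg per additional liter of engine displacement
- Model B: β₁ = -1.2934 → predicted fuel efficiency falls 1.2934 mpg per additional liter of engine displacement
- |-4.1905| > |-1.2934| → Model A shows the stronger marginal effect

Notes:
- R² measures how tightly points cluster around the line; β₁ measures how steep the line is — they answer different questions.
- A better fit (higher R²) doesn't necessarily mean a more important relationship.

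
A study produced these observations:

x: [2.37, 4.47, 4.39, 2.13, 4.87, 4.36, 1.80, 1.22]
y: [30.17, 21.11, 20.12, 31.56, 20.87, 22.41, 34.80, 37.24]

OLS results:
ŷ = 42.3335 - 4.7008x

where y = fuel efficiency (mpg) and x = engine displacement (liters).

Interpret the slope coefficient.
On average, fuel efficiency is about 4.7008 mpg lower for every extra liter of engine displacement.

The slope β₁ = -4.7008 gives the rate at which the fitted fuel efficiency changes with engine displacement.

Interpretation:
- Engine displacement up by 1 liter → predicted fuel efficiency decreases by 4.7008 mpg
- The effect is assumed constant over the observed range of x (linearity)
- The slope describes association in these data, not necessarily a causal effect

The intercept β₀ = 42.3335 is the predicted fuel efficiency when engine displacement = 0; since the smallest observed x is 1.22, this is an extrapolation and mainly anchors the line.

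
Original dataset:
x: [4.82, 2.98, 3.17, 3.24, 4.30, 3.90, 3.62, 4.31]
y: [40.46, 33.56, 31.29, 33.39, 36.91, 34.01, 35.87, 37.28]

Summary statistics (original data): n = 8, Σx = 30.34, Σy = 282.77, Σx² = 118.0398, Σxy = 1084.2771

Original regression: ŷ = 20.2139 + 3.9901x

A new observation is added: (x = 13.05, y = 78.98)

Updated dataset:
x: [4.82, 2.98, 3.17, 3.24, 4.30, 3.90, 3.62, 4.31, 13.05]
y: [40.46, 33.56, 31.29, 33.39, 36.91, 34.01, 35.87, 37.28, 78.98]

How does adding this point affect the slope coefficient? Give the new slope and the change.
Adding the point moves β₁ from 3.9901 to 4.6862, i.e. it increases by 0.6961 (+17.4%).

x = 13.05 lies well outside the original x-range [2.98, 4.82] (x̄ ≈ 3.79), so this observation has high leverage and can move the slope substantially.

Step 1: Update the sums with the new point (n goes from 8 to 9)
Σx  = 30.34 + 13.05 = 43.39
Σy  = 282.77 + 78.98 = 361.75
Σx² = 118.0398 + 13.05² = 118.0398 + 170.3025 = 288.3423
Σxy = 1084.2771 + 13.05×78.98 = 1084.2771 + 1030.6890 = 2114.9661

Step 2: Recompute the slope with b₁ = (nΣxy − ΣxΣy) / (nΣx² − (Σx)²)
Numerator   = 9×2114.9661 − 43.39×361.75 = 19034.6949 − 15696.3325 = 3338.3624
Denominator = 9×288.3423 − 43.39² = 2595.0807 − 1882.6921 = 712.3886
b₁(new) = 3338.3624 / 712.3886 = 4.6862

(Same formula on the original sums: (8×1084.2771 − 30.34×282.77) / (8×118.0398 − 30.34²) = 94.9750 / 23.8028 = 3.9901, matching the given fit.)

Step 3: Change in slope
Δβ₁ = 4.6862 − 3.9901 = +0.6961
Relative change = +0.6961 / 3.9901 × 100% = +17.4%
→ the slope increases when the point is added.

Because the point sits above the extension of the original line at a high-leverage x, it tilts the fit up.
In practice: check such a point for data-entry or measurement error; examine leverage (hᵢ) and Cook's distance rather than deleting it automatically.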